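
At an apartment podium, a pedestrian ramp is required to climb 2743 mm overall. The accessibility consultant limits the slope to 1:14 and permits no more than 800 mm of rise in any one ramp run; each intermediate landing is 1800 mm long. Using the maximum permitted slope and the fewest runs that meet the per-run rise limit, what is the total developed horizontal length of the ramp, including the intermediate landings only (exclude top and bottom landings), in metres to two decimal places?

43.80 m

⌈2743/800⌉ = 4 ramp runs. That means 3 intermediate landings.
Ramp run (horizontal) at 1:14: 2743 × 14 = 38402 mm.
Intermediate landings: 3 × 1800 = 5400 mm.
Developed length = 38402 + 5400 = 43802 mm.
= 43.80 m.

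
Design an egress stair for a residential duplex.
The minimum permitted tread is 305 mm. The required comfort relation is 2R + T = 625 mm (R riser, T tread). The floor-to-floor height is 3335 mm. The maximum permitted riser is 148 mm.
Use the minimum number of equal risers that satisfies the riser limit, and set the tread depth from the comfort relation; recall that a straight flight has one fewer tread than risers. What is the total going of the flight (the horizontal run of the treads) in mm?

3335 / 148 = 22.53, so 23 risers are needed.
R = 3335 ÷ 23 = 145 mm.
Tread T = 625 − 2 × 145 = 335 mm (≥ 305 mm).
Going = (23 − 1) × 335 = 7370 mm.

7370 mm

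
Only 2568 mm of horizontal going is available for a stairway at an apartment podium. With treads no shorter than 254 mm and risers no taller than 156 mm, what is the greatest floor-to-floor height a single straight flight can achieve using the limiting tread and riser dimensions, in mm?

2568 / 254 = 10.11, so 10 treads fit.
Risers = treads + 1 = 11.
Maximum height = 11 × 156 = 1716 mm.

1716 mm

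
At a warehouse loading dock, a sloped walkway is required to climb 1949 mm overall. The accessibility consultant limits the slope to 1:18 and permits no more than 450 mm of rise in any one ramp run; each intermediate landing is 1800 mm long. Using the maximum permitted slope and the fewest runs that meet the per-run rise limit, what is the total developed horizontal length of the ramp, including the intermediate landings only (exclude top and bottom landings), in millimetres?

42282 mm

⌈1949/450⌉ = 5 ramp runs. That means 4 intermediate landings.
Ramp run (horizontal) at 1:18: 1949 × 18 = 35082 mm.
4 intermediate landings contribute 4 × 1800 = 7200 mm.
Total developed length = 35082 + 7200 = 42282 mm.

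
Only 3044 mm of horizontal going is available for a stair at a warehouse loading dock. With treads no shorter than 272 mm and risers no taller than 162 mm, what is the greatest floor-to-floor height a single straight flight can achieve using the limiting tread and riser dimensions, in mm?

3044 / 272 = 11.19, so 11 treads fit.
Risers = treads + 1 = 12.
Maximum height = 12 × 162 = 1944 mm.

1944 mm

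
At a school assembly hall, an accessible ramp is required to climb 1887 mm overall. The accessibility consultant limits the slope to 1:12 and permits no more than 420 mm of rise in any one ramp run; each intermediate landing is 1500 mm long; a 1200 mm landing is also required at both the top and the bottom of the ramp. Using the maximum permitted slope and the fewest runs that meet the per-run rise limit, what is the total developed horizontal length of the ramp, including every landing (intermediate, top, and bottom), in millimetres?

At most 420 each: 1887/420 = 4.49, giving 5 ramp runs. That means 4 intermediate landings.
Ramp run (horizontal) at 1:12: 1887 × 12 = 22644 mm.
4 intermediate landings contribute 4 × 1500 = 6000 mm.
Top and bottom landings: 2 × 1200 = 2400 mm.
Total = 22644 + 6000 + 2400 = 31044 mm.

31044 mm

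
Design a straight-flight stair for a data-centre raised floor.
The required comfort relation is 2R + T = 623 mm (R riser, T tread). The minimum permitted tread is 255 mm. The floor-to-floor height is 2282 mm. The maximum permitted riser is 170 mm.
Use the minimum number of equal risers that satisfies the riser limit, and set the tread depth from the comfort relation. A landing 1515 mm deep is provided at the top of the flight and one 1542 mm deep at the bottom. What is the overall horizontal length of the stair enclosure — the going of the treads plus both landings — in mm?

6918 mm

At most 170 each: 2282/170 = 13.42, giving 14 risers.
Each riser is 2282/14 = 163 mm (≤ 170 mm).
T = 623 − 2·163 = 297 mm, which satisfies the 255 mm minimum.
Treads = 14 − 1 = 13; going = 13 × 297 = 3861 mm.
Enclosure = 3861 + 1515 + 1542 = 6918 mm.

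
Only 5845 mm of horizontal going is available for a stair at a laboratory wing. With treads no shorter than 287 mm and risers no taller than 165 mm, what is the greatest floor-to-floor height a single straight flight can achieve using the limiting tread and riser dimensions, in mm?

Treads that fit: ⌊5845 / 287⌋ = 20.
Risers = treads + 1 = 21.
Maximum height = 21 × 165 = 3465 mm.

3465 mm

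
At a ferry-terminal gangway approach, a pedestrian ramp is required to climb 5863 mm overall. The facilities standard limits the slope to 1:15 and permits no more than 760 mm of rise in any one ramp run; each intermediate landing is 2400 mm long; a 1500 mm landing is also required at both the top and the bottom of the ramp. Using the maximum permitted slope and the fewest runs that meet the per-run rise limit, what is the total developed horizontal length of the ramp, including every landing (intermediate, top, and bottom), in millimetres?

5863 / 760 = 7.714 → round up to 8 ramp runs. That means 7 intermediate landings.
Ramp run (horizontal) at 1:15: 5863 × 15 = 87945 mm.
7 intermediate landings contribute 7 × 2400 = 16800 mm.
Top and bottom landings: 2 × 1500 = 3000 mm.
Total = 87945 + 16800 + 3000 = 107745 mm.

107745 mm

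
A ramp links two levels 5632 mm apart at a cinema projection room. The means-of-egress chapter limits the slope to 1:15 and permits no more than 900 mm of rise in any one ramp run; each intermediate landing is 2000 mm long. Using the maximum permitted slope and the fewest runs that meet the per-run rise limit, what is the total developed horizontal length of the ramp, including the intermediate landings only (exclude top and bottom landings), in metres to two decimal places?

96.48 m

⌈5632/900⌉ = 7 ramp runs. That means 6 intermediate landings.
Horizontal run for 5632 mm of rise at 1:15 is 5632 × 15 = 84480 mm.
Intermediate landings: 6 × 2000 = 12000 mm.
Developed length = 84480 + 12000 = 96480 mm.
= 96.48 m.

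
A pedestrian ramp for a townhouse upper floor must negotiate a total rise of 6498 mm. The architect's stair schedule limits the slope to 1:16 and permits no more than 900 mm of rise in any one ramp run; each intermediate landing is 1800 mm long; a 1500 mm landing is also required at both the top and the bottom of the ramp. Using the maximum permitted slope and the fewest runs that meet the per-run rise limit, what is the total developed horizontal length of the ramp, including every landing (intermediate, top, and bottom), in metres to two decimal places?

At most 900 each: 6498/900 = 7.22, giving 8 ramp runs. That means 7 intermediate landings.
Horizontal run for 6498 mm of rise at 1:16 is 6498 × 16 = 103968 mm.
7 intermediate landings contribute 7 × 1800 = 12600 mm.
Top and bottom landings: 2 × 1500 = 3000 mm.
Total = 103968 + 12600 + 3000 = 119568 mm.
= 119.57 m.

119.57 m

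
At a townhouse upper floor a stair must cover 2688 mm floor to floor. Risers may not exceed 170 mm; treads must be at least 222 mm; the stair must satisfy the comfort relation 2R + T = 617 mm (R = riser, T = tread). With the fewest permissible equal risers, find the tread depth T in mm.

281 mm

2688 / 170 = 15.81, so 16 risers are needed.
Each riser is 2688/16 = 168 mm (≤ 170 mm).
Tread T = 617 − 2 × 168 = 281 mm (≥ 222 mm).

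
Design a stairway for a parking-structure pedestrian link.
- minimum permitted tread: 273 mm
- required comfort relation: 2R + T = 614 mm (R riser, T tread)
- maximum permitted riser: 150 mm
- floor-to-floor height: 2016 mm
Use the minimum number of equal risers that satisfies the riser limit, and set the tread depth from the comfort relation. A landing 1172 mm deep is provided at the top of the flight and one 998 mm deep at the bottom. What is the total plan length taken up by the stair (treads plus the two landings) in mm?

6408 mm

⌈2016/150⌉ = 14 risers.
R = 2016 ÷ 14 = 144 mm.
Tread T = 614 − 2 × 144 = 326 mm (≥ 273 mm).
14 risers give 13 treads; going = 13 × 326 = 4238 mm.
Enclosure = 4238 + 1172 + 998 = 6408 mm.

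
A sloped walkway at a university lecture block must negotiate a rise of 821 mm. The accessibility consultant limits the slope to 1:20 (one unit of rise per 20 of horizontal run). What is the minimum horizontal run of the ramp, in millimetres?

At 1:20 the run is 20 × 821 = 16420 mm.

16420 mm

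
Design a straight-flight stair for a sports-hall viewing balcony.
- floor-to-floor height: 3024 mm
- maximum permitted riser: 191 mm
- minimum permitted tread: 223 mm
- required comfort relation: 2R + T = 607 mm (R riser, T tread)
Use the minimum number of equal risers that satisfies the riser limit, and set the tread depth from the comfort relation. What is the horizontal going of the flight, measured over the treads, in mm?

3435 mm

⌈3024/191⌉ = 16 risers.
Each riser is 3024/16 = 189 mm (≤ 191 mm).
Tread T = 607 − 2 × 189 = 229 mm (≥ 223 mm).
Treads = 16 − 1 = 15; going = 15 × 229 = 3435 mm.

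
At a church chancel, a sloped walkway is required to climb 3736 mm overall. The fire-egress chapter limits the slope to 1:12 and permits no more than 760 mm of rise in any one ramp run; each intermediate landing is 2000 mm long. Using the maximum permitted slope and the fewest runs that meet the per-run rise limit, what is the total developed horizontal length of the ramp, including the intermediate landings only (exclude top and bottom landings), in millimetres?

3736 / 760 = 4.92, so 5 ramp runs are needed. That means 4 intermediate landings.
Horizontal run for 3736 mm of rise at 1:12 is 3736 × 12 = 44832 mm.
Intermediate landings: 4 × 2000 = 8000 mm.
Total developed length = 44832 + 8000 = 52832 mm.

52832 mm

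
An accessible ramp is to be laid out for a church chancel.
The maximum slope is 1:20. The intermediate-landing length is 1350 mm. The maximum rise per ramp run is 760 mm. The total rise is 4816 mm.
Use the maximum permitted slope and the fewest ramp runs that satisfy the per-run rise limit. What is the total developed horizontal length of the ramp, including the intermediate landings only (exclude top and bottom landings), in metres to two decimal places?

At most 760 each: 4816/760 = 6.34, giving 7 ramp runs. That means 6 intermediate landings.
Ramp run (horizontal) at 1:20: 4816 × 20 = 96320 mm.
Intermediate landings: 6 × 1350 = 8100 mm.
Total developed length = 96320 + 8100 = 104420 mm.
= 104.42 m.

104.42 m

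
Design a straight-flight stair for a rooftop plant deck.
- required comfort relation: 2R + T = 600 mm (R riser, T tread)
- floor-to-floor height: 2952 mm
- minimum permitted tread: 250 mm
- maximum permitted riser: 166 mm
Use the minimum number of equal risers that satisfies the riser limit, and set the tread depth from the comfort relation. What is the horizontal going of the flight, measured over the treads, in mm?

4624 mm

⌈2952/166⌉ = 18 risers.
R = 2952 ÷ 18 = 164 mm.
Tread T = 600 − 2 × 164 = 272 mm (≥ 250 mm).
Treads = 18 − 1 = 17; going = 17 × 272 = 4624 mm.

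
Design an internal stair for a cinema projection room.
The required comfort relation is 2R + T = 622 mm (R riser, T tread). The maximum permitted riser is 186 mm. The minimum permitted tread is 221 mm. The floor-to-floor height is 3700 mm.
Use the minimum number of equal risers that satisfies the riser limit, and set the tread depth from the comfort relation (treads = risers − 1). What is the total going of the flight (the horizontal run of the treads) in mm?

⌈3700/186⌉ = 20 risers.
Each riser is 3700/20 = 185 mm (≤ 186 mm).
Tread T = 622 − 2 × 185 = 252 mm (≥ 221 mm).
Treads = 20 − 1 = 19; going = 19 × 252 = 4788 mm.

4788 mm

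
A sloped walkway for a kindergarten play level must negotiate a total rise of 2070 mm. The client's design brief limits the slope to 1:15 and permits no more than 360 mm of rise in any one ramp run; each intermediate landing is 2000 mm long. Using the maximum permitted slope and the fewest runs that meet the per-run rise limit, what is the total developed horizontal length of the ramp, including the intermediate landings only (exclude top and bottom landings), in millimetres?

41050 mm

2070 / 360 = 5.750 → round up to 6 ramp runs. That means 5 intermediate landings.
Horizontal run for 2070 mm of rise at 1:15 is 2070 × 15 = 31050 mm.
5 intermediate landings contribute 5 × 2000 = 10000 mm.
Total developed length = 31050 + 10000 = 41050 mm.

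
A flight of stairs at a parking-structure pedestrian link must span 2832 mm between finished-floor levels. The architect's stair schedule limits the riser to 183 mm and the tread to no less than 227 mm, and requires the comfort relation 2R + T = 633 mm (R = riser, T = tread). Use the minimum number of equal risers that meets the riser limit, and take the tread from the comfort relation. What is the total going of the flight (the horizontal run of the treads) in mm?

4185 mm

⌈2832/183⌉ = 16 risers.
Riser R = 2832 / 16 = 177 mm, within the 183 mm limit.
Tread T = 633 − 2 × 177 = 279 mm (≥ 227 mm).
16 risers give 15 treads; going = 15 × 279 = 4185 mm.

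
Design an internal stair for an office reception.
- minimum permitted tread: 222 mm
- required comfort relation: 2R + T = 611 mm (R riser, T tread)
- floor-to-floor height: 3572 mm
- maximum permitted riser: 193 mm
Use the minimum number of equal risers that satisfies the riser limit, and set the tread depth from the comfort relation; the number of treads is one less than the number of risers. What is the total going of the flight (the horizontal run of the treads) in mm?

3572 / 193 = 18.508 → round up to 19 risers.
Riser R = 3572 / 19 = 188 mm, within the 193 mm limit.
From 2R + T = 611: T = 611 − 376 = 235 mm.
Going = (19 − 1) × 235 = 4230 mm.

4230 mm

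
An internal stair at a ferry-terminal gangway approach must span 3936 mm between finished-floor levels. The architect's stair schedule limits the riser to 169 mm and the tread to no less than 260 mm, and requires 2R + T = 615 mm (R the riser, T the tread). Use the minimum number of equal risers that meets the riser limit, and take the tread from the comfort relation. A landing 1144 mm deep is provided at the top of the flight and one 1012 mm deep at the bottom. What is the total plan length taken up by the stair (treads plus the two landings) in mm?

3936 / 169 = 23.29, so 24 risers are needed.
Each riser is 3936/24 = 164 mm (≤ 169 mm).
From 2R + T = 615: T = 615 − 328 = 287 mm.
Treads = 24 − 1 = 23; going = 23 × 287 = 6601 mm.
Add landings: 6601 + 1144 + 1012 = 8757 mm.

8757 mm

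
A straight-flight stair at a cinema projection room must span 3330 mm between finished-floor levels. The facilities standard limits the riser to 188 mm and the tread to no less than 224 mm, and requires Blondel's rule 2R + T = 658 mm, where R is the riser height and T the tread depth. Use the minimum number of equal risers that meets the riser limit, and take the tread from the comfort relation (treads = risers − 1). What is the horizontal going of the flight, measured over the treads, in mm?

3330 / 188 = 17.71, so 18 risers are needed.
Each riser is 3330/18 = 185 mm (≤ 188 mm).
T = 658 − 2·185 = 288 mm, which satisfies the 224 mm minimum.
Going = (18 − 1) × 288 = 4896 mm.

4896 mm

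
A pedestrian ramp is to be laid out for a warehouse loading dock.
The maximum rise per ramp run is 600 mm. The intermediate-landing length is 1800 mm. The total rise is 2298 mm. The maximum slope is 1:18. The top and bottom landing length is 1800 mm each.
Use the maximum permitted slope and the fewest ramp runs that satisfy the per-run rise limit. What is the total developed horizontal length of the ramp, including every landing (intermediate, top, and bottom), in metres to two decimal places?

2298 / 600 = 3.83, so 4 ramp runs are needed. That means 3 intermediate landings.
Ramp run (horizontal) at 1:18: 2298 × 18 = 41364 mm.
3 intermediate landings contribute 3 × 1800 = 5400 mm.
Top and bottom landings: 2 × 1800 = 3600 mm.
Total = 41364 + 5400 + 3600 = 50364 mm.
= 50.36 m.

50.36 m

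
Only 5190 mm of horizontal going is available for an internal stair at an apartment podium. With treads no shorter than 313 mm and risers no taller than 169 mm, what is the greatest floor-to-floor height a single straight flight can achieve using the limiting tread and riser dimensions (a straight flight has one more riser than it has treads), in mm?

2873 mm

Treads that fit: ⌊5190 / 313⌋ = 16.
Risers = treads + 1 = 17.
Maximum height = 17 × 169 = 2873 mm.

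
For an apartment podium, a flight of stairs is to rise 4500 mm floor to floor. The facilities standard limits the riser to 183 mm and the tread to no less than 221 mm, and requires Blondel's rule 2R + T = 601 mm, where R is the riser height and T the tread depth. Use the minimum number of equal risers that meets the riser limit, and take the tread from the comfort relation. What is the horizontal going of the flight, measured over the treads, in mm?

4500 / 183 = 24.590 → round up to 25 risers.
Each riser is 4500/25 = 180 mm (≤ 183 mm).
T = 601 − 2·180 = 241 mm, which satisfies the 221 mm minimum.
25 risers give 24 treads; going = 24 × 241 = 5784 mm.

5784 mm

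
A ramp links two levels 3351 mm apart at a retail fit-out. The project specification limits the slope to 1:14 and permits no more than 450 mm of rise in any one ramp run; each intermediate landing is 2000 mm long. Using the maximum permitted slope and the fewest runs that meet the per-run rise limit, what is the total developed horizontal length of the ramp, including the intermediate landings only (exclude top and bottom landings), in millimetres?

⌈3351/450⌉ = 8 ramp runs. That means 7 intermediate landings.
Horizontal run for 3351 mm of rise at 1:14 is 3351 × 14 = 46914 mm.
7 intermediate landings contribute 7 × 2000 = 14000 mm.
Developed length = 46914 + 14000 = 60914 mm.

60914 mm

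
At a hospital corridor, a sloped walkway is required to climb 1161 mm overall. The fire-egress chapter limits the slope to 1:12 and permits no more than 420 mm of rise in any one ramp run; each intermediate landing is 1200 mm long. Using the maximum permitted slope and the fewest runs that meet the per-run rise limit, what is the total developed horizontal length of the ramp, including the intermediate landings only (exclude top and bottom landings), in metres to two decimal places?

16.33 m

1161 / 420 = 2.76, so 3 ramp runs are needed. That means 2 intermediate landings.
Ramp run (horizontal) at 1:12: 1161 × 12 = 13932 mm.
2 intermediate landings contribute 2 × 1200 = 2400 mm.
Total developed length = 13932 + 2400 = 16332 mm.
= 16.33 m.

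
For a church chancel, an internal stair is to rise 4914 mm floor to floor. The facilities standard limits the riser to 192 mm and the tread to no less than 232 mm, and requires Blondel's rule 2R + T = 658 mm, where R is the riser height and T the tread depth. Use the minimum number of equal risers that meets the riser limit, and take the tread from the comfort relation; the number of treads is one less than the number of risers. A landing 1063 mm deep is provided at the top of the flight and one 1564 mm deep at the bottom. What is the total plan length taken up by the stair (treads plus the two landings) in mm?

9627 mm

At most 192 each: 4914/192 = 25.59, giving 26 risers.
Each riser is 4914/26 = 189 mm (≤ 192 mm).
From 2R + T = 658: T = 658 − 378 = 280 mm.
26 risers give 25 treads; going = 25 × 280 = 7000 mm.
Add landings: 7000 + 1063 + 1564 = 9627 mm.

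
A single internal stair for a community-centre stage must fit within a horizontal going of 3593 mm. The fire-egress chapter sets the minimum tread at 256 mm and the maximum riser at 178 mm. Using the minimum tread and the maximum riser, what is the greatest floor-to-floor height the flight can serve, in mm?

2670 mm

Treads that fit: ⌊3593 / 256⌋ = 14.
Risers = treads + 1 = 15.
Maximum height = 15 × 178 = 2670 mm.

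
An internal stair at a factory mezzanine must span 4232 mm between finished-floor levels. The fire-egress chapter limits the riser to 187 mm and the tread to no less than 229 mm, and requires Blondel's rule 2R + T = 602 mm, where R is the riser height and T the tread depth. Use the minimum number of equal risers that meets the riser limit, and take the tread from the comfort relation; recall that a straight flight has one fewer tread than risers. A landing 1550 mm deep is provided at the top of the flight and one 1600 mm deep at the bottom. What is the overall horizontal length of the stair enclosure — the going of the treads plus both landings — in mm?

8298 mm

⌈4232/187⌉ = 23 risers.
R = 4232 ÷ 23 = 184 mm.
From 2R + T = 602: T = 602 − 368 = 234 mm.
Treads = 23 − 1 = 22; going = 22 × 234 = 5148 mm.
Enclosure = 5148 + 1550 + 1600 = 8298 mm.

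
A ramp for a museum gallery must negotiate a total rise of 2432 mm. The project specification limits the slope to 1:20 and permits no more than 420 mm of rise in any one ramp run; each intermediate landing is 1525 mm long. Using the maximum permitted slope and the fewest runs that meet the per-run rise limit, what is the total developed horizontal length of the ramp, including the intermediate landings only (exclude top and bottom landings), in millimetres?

2432 / 420 = 5.790 → round up to 6 ramp runs. That means 5 intermediate landings.
Ramp run (horizontal) at 1:20: 2432 × 20 = 48640 mm.
Intermediate landings: 5 × 1525 = 7625 mm.
Developed length = 48640 + 7625 = 56265 mm.

56265 mm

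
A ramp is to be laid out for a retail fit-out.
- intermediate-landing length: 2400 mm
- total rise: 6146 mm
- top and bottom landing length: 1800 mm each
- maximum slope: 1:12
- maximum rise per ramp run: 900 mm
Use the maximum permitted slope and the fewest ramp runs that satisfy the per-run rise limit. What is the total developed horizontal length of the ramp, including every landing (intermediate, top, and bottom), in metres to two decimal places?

91.75 m

6146 / 900 = 6.83, so 7 ramp runs are needed. That means 6 intermediate landings.
Horizontal run for 6146 mm of rise at 1:12 is 6146 × 12 = 73752 mm.
Intermediate landings: 6 × 2400 = 14400 mm.
Top and bottom landings: 2 × 1800 = 3600 mm.
Total = 73752 + 14400 + 3600 = 91752 mm.
= 91.75 m.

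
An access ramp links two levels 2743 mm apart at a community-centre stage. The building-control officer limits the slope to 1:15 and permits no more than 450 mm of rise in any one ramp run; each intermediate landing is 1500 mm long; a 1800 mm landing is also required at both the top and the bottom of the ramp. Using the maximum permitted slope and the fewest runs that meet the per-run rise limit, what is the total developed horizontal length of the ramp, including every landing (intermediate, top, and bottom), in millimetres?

2743 / 450 = 6.10, so 7 ramp runs are needed. That means 6 intermediate landings.
Ramp run (horizontal) at 1:15: 2743 × 15 = 41145 mm.
6 intermediate landings contribute 6 × 1500 = 9000 mm.
Top and bottom landings: 2 × 1800 = 3600 mm.
Total = 41145 + 9000 + 3600 = 53745 mm.

53745 mm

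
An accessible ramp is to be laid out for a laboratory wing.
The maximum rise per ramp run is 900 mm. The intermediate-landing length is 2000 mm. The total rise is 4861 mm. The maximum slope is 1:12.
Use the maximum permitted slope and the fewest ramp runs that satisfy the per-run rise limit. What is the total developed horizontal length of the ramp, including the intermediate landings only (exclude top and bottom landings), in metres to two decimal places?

68.33 m

⌈4861/900⌉ = 6 ramp runs. That means 5 intermediate landings.
Horizontal run for 4861 mm of rise at 1:12 is 4861 × 12 = 58332 mm.
5 intermediate landings contribute 5 × 2000 = 10000 mm.
Developed length = 58332 + 10000 = 68332 mm.
= 68.33 m.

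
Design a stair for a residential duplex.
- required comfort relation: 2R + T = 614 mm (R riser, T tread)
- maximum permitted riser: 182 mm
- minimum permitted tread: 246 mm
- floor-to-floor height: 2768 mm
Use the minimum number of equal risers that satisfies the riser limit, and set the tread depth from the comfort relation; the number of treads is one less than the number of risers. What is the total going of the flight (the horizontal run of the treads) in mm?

2768 / 182 = 15.209 → round up to 16 risers.
R = 2768 ÷ 16 = 173 mm.
T = 614 − 2·173 = 268 mm, which satisfies the 246 mm minimum.
Going = (16 − 1) × 268 = 4020 mm.

4020 mm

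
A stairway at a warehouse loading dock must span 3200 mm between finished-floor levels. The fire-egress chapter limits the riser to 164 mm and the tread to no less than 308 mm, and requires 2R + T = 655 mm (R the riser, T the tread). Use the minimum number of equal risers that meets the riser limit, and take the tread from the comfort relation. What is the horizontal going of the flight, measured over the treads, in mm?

3200 / 164 = 19.512 → round up to 20 risers.
Each riser is 3200/20 = 160 mm (≤ 164 mm).
From 2R + T = 655: T = 655 − 320 = 335 mm.
20 risers give 19 treads; going = 19 × 335 = 6365 mm.

6365 mm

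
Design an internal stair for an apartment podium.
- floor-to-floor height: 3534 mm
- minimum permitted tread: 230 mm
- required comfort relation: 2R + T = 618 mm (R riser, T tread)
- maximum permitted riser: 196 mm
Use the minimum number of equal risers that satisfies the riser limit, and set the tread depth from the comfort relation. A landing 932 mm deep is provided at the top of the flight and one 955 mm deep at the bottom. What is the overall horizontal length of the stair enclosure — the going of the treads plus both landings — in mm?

At most 196 each: 3534/196 = 18.03, giving 19 risers.
Riser R = 3534 / 19 = 186 mm, within the 196 mm limit.
From 2R + T = 618: T = 618 − 372 = 246 mm.
19 risers give 18 treads; going = 18 × 246 = 4428 mm.
Add landings: 4428 + 932 + 955 = 6315 mm.

6315 mm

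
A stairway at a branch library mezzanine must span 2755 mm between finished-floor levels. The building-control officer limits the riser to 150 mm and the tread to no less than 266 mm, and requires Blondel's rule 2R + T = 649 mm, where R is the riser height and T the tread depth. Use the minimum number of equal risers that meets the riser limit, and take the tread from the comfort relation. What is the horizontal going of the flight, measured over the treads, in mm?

6462 mm

2755 / 150 = 18.367 → round up to 19 risers.
Each riser is 2755/19 = 145 mm (≤ 150 mm).
From 2R + T = 649: T = 649 − 290 = 359 mm.
19 risers give 18 treads; going = 18 × 359 = 6462 mm.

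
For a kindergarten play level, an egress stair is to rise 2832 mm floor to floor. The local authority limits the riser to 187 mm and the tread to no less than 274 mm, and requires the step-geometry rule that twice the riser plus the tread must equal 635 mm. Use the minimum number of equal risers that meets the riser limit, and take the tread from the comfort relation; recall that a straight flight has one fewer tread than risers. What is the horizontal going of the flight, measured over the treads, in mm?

4215 mm

2832 / 187 = 15.14, so 16 risers are needed.
Each riser is 2832/16 = 177 mm (≤ 187 mm).
From 2R + T = 635: T = 635 − 354 = 281 mm.
16 risers give 15 treads; going = 15 × 281 = 4215 mm.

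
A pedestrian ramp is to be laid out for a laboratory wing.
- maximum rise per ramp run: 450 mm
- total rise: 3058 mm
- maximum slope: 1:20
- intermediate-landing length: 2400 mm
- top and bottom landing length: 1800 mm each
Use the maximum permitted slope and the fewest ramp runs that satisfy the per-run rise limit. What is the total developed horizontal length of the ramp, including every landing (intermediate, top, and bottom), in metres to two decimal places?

⌈3058/450⌉ = 7 ramp runs. That means 6 intermediate landings.
Horizontal run for 3058 mm of rise at 1:20 is 3058 × 20 = 61160 mm.
Intermediate landings: 6 × 2400 = 14400 mm.
Top and bottom landings: 2 × 1800 = 3600 mm.
Total = 61160 + 14400 + 3600 = 79160 mm.
= 79.16 m.

79.16 m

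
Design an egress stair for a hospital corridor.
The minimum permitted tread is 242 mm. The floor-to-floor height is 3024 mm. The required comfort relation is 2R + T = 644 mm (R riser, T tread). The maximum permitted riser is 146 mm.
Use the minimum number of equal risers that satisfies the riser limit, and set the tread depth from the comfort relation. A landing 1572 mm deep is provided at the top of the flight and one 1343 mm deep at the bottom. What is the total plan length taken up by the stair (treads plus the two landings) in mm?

10035 mm

3024 / 146 = 20.71, so 21 risers are needed.
Riser R = 3024 / 21 = 144 mm, within the 146 mm limit.
T = 644 − 2·144 = 356 mm, which satisfies the 242 mm minimum.
Treads = 21 − 1 = 20; going = 20 × 356 = 7120 mm.
Enclosure = 7120 + 1572 + 1343 = 10035 mm.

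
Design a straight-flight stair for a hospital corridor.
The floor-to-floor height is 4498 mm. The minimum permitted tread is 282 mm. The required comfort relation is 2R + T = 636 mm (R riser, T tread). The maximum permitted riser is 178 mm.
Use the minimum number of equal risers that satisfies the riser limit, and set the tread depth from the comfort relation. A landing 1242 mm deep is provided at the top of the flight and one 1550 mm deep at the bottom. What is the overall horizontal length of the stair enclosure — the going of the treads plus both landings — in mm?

10042 mm

4498 / 178 = 25.27, so 26 risers are needed.
Each riser is 4498/26 = 173 mm (≤ 178 mm).
Tread T = 636 − 2 × 173 = 290 mm (≥ 282 mm).
26 risers give 25 treads; going = 25 × 290 = 7250 mm.
Add landings: 7250 + 1242 + 1550 = 10042 mm.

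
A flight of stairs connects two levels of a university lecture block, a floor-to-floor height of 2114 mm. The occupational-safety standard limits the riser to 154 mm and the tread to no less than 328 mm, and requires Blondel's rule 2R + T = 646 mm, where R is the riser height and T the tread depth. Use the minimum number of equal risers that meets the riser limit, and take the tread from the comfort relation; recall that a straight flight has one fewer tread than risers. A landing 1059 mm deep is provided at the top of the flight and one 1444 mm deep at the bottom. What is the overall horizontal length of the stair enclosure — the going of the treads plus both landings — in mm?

6975 mm

2114 / 154 = 13.727 → round up to 14 risers.
R = 2114 ÷ 14 = 151 mm.
T = 646 − 2·151 = 344 mm, which satisfies the 328 mm minimum.
Treads = 14 − 1 = 13; going = 13 × 344 = 4472 mm.
Enclosure = 4472 + 1059 + 1444 = 6975 mm.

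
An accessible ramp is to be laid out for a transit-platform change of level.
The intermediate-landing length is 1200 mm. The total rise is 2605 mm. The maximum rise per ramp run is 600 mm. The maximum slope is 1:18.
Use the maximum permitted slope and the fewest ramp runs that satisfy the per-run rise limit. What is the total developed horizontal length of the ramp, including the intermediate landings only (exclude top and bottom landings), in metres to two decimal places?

At most 600 each: 2605/600 = 4.34, giving 5 ramp runs. That means 4 intermediate landings.
Ramp run (horizontal) at 1:18: 2605 × 18 = 46890 mm.
Intermediate landings: 4 × 1200 = 4800 mm.
Total developed length = 46890 + 4800 = 51690 mm.
= 51.69 m.

51.69 m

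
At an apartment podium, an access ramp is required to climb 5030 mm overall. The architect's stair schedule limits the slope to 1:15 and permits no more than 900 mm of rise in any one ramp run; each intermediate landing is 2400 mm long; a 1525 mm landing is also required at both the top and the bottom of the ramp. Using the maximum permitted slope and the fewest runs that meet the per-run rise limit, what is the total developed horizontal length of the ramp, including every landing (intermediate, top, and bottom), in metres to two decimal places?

90.50 m

At most 900 each: 5030/900 = 5.59, giving 6 ramp runs. That means 5 intermediate landings.
Ramp run (horizontal) at 1:15: 5030 × 15 = 75450 mm.
5 intermediate landings contribute 5 × 2400 = 12000 mm.
Top and bottom landings: 2 × 1525 = 3050 mm.
Total = 75450 + 12000 + 3050 = 90500 mm.
= 90.50 m.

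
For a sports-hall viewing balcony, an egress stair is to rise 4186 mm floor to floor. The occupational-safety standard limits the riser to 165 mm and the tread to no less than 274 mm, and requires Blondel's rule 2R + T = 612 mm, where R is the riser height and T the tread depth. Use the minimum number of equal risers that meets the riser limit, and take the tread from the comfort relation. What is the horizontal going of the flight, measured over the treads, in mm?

7250 mm

4186 / 165 = 25.37, so 26 risers are needed.
R = 4186 ÷ 26 = 161 mm.
Tread T = 612 − 2 × 161 = 290 mm (≥ 274 mm).
Treads = 26 − 1 = 25; going = 25 × 290 = 7250 mm.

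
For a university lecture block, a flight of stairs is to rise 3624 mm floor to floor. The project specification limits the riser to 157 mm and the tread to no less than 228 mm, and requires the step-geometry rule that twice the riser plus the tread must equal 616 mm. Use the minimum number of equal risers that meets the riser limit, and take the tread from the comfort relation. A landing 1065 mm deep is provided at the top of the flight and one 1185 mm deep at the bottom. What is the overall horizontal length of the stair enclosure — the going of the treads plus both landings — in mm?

3624 / 157 = 23.08, so 24 risers are needed.
R = 3624 ÷ 24 = 151 mm.
T = 616 − 2·151 = 314 mm, which satisfies the 228 mm minimum.
Treads = 24 − 1 = 23; going = 23 × 314 = 7222 mm.
Enclosure = 7222 + 1065 + 1185 = 9472 mm.

9472 mm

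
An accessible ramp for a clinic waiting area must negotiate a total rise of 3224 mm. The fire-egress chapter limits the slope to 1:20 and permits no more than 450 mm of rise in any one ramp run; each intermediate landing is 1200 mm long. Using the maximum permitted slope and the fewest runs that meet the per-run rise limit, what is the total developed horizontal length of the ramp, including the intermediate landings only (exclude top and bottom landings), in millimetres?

At most 450 each: 3224/450 = 7.16, giving 8 ramp runs. That means 7 intermediate landings.
Horizontal run for 3224 mm of rise at 1:20 is 3224 × 20 = 64480 mm.
Intermediate landings: 7 × 1200 = 8400 mm.
Total developed length = 64480 + 8400 = 72880 mm.

72880 mm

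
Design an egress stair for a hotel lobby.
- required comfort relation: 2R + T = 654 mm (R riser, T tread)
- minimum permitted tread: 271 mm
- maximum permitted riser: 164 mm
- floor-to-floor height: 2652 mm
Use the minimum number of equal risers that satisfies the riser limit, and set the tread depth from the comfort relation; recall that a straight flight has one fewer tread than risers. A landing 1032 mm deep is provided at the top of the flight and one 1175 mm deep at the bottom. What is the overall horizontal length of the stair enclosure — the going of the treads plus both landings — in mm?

2652 / 164 = 16.171 → round up to 17 risers.
Riser R = 2652 / 17 = 156 mm, within the 164 mm limit.
From 2R + T = 654: T = 654 − 312 = 342 mm.
Going = (17 − 1) × 342 = 5472 mm.
Enclosure = 5472 + 1032 + 1175 = 7679 mm.

7679 mm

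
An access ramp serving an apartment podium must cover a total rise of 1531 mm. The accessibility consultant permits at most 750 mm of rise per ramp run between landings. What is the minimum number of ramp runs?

1531 / 750 = 2.04, so 3 ramp runs are needed.

3 runs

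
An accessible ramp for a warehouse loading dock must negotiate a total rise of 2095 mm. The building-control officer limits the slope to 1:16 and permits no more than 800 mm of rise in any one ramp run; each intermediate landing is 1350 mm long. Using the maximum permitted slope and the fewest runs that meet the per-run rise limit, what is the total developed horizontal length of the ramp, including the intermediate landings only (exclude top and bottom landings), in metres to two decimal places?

36.22 m

2095 / 800 = 2.62, so 3 ramp runs are needed. That means 2 intermediate landings.
Ramp run (horizontal) at 1:16: 2095 × 16 = 33520 mm.
Intermediate landings: 2 × 1350 = 2700 mm.
Developed length = 33520 + 2700 = 36220 mm.
= 36.22 m.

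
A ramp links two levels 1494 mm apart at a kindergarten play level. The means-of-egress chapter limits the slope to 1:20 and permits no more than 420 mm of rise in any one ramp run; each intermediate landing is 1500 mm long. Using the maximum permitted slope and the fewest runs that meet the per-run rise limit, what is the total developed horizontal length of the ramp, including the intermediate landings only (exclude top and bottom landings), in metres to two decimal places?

1494 / 420 = 3.557 → round up to 4 ramp runs. That means 3 intermediate landings.
Ramp run (horizontal) at 1:20: 1494 × 20 = 29880 mm.
Intermediate landings: 3 × 1500 = 4500 mm.
Developed length = 29880 + 4500 = 34380 mm.
= 34.38 m.

34.38 m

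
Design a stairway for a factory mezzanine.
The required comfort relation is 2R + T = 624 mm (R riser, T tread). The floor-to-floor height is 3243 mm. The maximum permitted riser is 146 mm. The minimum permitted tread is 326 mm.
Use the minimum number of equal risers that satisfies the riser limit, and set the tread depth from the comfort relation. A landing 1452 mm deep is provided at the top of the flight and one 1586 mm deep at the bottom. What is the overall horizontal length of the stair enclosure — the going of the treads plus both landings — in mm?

10562 mm

3243 / 146 = 22.212 → round up to 23 risers.
Riser R = 3243 / 23 = 141 mm, within the 146 mm limit.
From 2R + T = 624: T = 624 − 282 = 342 mm.
Going = (23 − 1) × 342 = 7524 mm.
Add landings: 7524 + 1452 + 1586 = 10562 mm.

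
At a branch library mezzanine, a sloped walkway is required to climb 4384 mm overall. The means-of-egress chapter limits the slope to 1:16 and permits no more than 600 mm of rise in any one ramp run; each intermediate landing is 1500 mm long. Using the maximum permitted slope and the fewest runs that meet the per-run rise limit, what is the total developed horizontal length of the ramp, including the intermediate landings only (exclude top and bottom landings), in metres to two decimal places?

80.64 m

At most 600 each: 4384/600 = 7.31, giving 8 ramp runs. That means 7 intermediate landings.
Horizontal run for 4384 mm of rise at 1:16 is 4384 × 16 = 70144 mm.
7 intermediate landings contribute 7 × 1500 = 10500 mm.
Total developed length = 70144 + 10500 = 80644 mm.
= 80.64 m.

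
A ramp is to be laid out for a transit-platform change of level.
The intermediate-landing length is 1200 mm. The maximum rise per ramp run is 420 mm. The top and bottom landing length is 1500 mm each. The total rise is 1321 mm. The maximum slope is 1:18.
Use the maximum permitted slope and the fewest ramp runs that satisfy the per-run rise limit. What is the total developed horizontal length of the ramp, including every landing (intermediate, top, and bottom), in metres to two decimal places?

30.38 m

At most 420 each: 1321/420 = 3.15, giving 4 ramp runs. That means 3 intermediate landings.
Horizontal run for 1321 mm of rise at 1:18 is 1321 × 18 = 23778 mm.
Intermediate landings: 3 × 1200 = 3600 mm.
Top and bottom landings: 2 × 1500 = 3000 mm.
Total = 23778 + 3600 + 3000 = 30378 mm.
= 30.38 m.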